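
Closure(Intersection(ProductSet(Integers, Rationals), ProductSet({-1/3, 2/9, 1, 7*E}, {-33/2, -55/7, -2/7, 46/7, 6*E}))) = ProductSet({1}, {-33/2, -55/7, -2/7, 46/7})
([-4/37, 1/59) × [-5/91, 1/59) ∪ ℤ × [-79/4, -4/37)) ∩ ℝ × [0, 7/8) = [-4/37, 1/59) × [0, 1/59)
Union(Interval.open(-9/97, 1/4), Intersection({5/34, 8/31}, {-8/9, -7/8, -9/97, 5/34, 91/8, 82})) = Interval.open(-9/97, 1/4)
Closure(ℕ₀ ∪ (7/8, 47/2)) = ℕ₀ ∪ [7/8, 47/2] ∪ (ℕ₀ \ (7/8, 47/2))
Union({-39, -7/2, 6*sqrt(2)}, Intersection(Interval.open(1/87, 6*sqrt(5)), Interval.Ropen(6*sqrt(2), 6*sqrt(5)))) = Union({-39, -7/2}, Interval.Ropen(6*sqrt(2), 6*sqrt(5)))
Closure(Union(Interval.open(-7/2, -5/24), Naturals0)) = Union(Complement(Naturals0, Interval.open(-7/2, -5/24)), Interval(-7/2, -5/24), Naturals0)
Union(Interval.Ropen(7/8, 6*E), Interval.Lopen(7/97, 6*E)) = Interval.Lopen(7/97, 6*E)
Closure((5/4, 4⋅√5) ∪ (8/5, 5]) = [5/4, 4⋅√5]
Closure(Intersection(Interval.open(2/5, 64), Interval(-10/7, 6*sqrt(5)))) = Interval(2/5, 6*sqrt(5))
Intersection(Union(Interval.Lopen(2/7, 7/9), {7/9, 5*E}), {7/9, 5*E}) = {7/9, 5*E}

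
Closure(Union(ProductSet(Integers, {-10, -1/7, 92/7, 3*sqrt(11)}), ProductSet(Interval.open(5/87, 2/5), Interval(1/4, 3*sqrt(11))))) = Union(ProductSet(Integers, {-10, -1/7, 92/7, 3*sqrt(11)}), ProductSet(Interval(5/87, 2/5), Interval(1/4, 3*sqrt(11))))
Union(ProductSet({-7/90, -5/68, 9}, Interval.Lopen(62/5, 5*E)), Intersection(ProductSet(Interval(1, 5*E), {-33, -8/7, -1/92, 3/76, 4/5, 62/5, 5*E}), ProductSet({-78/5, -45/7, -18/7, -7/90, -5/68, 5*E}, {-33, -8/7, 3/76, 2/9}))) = Union(ProductSet({5*E}, {-33, -8/7, 3/76}), ProductSet({-7/90, -5/68, 9}, Interval.Lopen(62/5, 5*E)))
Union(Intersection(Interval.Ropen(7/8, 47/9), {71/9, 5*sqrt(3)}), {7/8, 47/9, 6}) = {7/8, 47/9, 6}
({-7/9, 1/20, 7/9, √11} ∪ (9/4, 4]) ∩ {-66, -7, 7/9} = {7/9}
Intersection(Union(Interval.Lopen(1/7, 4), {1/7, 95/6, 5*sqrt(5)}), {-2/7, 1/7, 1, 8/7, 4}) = {1/7, 1, 8/7, 4}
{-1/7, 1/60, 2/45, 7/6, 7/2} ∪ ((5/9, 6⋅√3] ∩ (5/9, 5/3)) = {-1/7, 1/60, 2/45, 7/2} ∪ (5/9, 5/3)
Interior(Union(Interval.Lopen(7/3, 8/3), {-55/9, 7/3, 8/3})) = Interval.open(7/3, 8/3)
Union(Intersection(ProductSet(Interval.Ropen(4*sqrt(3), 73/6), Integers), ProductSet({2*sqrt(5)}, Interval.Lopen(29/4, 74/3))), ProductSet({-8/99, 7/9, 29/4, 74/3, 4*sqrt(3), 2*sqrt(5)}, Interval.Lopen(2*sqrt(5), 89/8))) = ProductSet({-8/99, 7/9, 29/4, 74/3, 4*sqrt(3), 2*sqrt(5)}, Interval.Lopen(2*sqrt(5), 89/8))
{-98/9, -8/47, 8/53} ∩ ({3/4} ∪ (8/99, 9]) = {8/53}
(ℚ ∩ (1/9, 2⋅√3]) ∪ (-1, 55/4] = (-1, 55/4] ∪ (ℚ ∩ (1/9, 2⋅√3])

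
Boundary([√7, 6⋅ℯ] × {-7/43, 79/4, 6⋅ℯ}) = [√7, 6⋅ℯ] × {-7/43, 79/4, 6⋅ℯ}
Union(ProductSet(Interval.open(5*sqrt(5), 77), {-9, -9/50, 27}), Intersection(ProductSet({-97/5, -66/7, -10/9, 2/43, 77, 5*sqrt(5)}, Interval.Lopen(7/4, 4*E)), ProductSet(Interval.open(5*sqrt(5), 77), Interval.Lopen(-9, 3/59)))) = ProductSet(Interval.open(5*sqrt(5), 77), {-9, -9/50, 27})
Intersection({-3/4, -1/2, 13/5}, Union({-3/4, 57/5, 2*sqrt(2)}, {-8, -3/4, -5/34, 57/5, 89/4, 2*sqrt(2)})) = {-3/4}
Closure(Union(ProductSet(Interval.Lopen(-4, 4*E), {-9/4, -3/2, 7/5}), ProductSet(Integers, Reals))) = Union(ProductSet(Integers, Reals), ProductSet(Interval(-4, 4*E), {-9/4, -3/2, 7/5}))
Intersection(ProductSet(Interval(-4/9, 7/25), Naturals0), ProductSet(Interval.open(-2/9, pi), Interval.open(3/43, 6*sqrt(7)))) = ProductSet(Interval.Lopen(-2/9, 7/25), Range(1, 16, 1))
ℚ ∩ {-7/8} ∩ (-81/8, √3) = {-7/8}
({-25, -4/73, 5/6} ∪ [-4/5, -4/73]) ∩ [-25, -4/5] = {-25, -4/5}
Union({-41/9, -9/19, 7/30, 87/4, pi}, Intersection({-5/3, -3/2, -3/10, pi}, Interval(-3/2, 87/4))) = {-41/9, -3/2, -9/19, -3/10, 7/30, 87/4, pi}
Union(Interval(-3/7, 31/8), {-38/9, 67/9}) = Union({-38/9, 67/9}, Interval(-3/7, 31/8))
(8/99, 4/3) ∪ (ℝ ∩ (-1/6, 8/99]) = (-1/6, 4/3)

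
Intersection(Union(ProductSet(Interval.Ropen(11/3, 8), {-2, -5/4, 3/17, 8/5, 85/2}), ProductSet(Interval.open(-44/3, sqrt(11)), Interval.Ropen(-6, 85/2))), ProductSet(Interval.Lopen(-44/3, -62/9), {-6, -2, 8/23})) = ProductSet(Interval.Lopen(-44/3, -62/9), {-6, -2, 8/23})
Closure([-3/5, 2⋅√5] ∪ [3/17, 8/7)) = [-3/5, 2⋅√5]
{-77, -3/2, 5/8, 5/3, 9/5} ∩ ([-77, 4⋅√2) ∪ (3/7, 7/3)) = {-77, -3/2, 5/8, 5/3, 9/5}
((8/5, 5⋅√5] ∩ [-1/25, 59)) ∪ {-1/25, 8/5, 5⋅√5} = {-1/25} ∪ [8/5, 5⋅√5]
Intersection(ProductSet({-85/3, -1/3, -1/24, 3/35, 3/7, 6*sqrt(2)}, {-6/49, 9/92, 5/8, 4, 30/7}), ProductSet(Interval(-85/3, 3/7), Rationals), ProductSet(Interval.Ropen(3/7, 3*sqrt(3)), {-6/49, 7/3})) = ProductSet({3/7}, {-6/49})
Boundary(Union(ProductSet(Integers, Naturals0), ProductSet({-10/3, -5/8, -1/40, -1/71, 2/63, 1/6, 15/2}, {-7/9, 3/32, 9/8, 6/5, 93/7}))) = Union(ProductSet({-10/3, -5/8, -1/40, -1/71, 2/63, 1/6, 15/2}, {-7/9, 3/32, 9/8, 6/5, 93/7}), ProductSet(Integers, Naturals0))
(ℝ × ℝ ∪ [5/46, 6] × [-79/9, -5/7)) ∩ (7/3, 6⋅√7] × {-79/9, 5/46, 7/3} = (7/3, 6⋅√7] × {-79/9, 5/46, 7/3}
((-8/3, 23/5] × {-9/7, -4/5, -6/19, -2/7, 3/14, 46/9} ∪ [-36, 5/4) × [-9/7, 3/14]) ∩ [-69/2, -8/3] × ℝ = [-69/2, -8/3] × [-9/7, 3/14]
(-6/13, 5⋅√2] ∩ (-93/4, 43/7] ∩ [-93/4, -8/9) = ∅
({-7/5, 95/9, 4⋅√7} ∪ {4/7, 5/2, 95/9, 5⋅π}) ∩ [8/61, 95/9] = {4/7, 5/2, 95/9}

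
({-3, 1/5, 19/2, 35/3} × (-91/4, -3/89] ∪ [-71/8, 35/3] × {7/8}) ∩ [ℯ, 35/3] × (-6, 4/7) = {19/2, 35/3} × (-6, -3/89]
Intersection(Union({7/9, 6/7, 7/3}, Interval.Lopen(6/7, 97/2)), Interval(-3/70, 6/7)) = {7/9, 6/7}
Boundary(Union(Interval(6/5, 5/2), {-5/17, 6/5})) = {-5/17, 6/5, 5/2}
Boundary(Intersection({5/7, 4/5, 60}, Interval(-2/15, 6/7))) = {5/7, 4/5}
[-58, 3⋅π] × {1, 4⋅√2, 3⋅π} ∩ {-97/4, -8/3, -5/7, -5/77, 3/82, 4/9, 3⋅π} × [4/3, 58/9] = {-97/4, -8/3, -5/7, -5/77, 3/82, 4/9, 3⋅π} × {4⋅√2}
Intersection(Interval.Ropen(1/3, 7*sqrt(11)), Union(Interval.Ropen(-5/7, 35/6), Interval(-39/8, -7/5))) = Interval.Ropen(1/3, 35/6)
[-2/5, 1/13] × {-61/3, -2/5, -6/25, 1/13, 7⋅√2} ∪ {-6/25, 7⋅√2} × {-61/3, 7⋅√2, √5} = ([-2/5, 1/13] × {-61/3, -2/5, -6/25, 1/13, 7⋅√2}) ∪ ({-6/25, 7⋅√2} × {-61/3, 7⋅√2, √5})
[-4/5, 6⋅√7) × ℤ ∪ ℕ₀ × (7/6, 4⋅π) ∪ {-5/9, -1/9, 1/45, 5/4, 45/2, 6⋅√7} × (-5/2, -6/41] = (ℕ₀ × (7/6, 4⋅π)) ∪ ([-4/5, 6⋅√7) × ℤ) ∪ ({-5/9, -1/9, 1/45, 5/4, 45/2, 6⋅√7} × (-5/2, -6/41])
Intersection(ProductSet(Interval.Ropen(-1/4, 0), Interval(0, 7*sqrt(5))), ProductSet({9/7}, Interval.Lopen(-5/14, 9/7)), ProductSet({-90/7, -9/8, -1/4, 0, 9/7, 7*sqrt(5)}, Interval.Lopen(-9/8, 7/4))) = EmptySet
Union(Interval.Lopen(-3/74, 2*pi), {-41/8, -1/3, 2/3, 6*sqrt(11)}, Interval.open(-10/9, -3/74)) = Union({-41/8, 6*sqrt(11)}, Interval.open(-10/9, -3/74), Interval.Lopen(-3/74, 2*pi))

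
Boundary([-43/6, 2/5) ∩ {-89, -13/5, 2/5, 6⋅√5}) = {-13/5}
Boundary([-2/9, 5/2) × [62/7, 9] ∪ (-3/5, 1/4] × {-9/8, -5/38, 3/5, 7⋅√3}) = ({-2/9, 5/2} × [62/7, 9]) ∪ ([-2/9, 5/2] × {62/7, 9}) ∪ ([-3/5, 1/4] × {-9/8, -5/38, 3/5, 7⋅√3})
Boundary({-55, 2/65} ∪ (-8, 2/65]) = {-55, -8, 2/65}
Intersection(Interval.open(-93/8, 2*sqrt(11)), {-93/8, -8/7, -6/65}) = {-8/7, -6/65}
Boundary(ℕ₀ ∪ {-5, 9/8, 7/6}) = {-5, 9/8, 7/6} ∪ ℕ₀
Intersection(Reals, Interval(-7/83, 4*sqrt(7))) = Interval(-7/83, 4*sqrt(7))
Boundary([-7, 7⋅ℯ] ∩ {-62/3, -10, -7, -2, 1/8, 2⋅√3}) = {-7, -2, 1/8, 2⋅√3}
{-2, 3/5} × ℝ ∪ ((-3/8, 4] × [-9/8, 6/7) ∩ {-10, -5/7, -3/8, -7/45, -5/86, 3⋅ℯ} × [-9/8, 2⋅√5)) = ({-2, 3/5} × ℝ) ∪ ({-7/45, -5/86} × [-9/8, 6/7))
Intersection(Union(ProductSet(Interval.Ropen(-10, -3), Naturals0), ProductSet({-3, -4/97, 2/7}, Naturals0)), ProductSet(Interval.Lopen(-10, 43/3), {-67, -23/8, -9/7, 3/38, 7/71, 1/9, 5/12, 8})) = ProductSet(Union({-4/97, 2/7}, Interval.Lopen(-10, -3)), {8})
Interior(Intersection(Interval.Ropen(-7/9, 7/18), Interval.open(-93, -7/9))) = EmptySet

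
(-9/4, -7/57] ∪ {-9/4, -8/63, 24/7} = [-9/4, -7/57] ∪ {24/7}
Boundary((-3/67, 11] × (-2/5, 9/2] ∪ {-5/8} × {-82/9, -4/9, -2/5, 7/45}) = ({-5/8} × {-82/9, -4/9, -2/5, 7/45}) ∪ ({-3/67, 11} × [-2/5, 9/2]) ∪ ([-3/67, 11] × {-2/5, 9/2})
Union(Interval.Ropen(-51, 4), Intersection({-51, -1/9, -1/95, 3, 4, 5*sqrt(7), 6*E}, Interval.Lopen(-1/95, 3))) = Interval.Ropen(-51, 4)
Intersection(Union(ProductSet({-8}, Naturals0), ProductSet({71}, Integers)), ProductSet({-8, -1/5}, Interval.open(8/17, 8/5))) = ProductSet({-8}, Range(1, 2, 1))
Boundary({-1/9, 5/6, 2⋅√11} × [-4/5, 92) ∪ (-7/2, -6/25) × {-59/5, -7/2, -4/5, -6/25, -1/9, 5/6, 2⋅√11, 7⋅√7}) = ({-1/9, 5/6, 2⋅√11} × [-4/5, 92]) ∪ ([-7/2, -6/25] × {-59/5, -7/2, -4/5, -6/25, -1/9, 5/6, 2⋅√11, 7⋅√7})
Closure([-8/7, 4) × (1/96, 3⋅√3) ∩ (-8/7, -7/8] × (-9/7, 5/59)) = ({-8/7, -7/8} × [1/96, 5/59]) ∪ ([-8/7, -7/8] × {1/96, 5/59}) ∪ ((-8/7, -7/8] × (1/96, 5/59))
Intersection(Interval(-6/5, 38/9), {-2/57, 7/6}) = {-2/57, 7/6}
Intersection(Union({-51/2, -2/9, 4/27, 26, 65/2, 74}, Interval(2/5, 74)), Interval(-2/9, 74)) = Union({-2/9, 4/27}, Interval(2/5, 74))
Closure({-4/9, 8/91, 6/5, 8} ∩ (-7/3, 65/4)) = {-4/9, 8/91, 6/5, 8}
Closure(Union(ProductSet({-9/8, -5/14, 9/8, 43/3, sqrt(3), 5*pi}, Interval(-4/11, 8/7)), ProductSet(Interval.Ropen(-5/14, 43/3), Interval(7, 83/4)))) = Union(ProductSet({-9/8, -5/14, 9/8, 43/3, sqrt(3), 5*pi}, Interval(-4/11, 8/7)), ProductSet(Interval(-5/14, 43/3), Interval(7, 83/4)))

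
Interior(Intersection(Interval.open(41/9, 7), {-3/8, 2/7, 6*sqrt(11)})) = EmptySet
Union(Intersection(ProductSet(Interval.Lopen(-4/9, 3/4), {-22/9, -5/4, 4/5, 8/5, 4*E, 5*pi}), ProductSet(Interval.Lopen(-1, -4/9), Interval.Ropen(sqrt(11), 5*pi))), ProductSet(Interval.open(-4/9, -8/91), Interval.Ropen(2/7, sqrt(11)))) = ProductSet(Interval.open(-4/9, -8/91), Interval.Ropen(2/7, sqrt(11)))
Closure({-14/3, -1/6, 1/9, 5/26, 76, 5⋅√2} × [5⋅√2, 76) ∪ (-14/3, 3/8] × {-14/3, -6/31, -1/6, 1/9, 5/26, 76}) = ([-14/3, 3/8] × {-14/3, -6/31, -1/6, 1/9, 5/26, 76}) ∪ ({-14/3, -1/6, 1/9, 5/26, 76, 5⋅√2} × [5⋅√2, 76])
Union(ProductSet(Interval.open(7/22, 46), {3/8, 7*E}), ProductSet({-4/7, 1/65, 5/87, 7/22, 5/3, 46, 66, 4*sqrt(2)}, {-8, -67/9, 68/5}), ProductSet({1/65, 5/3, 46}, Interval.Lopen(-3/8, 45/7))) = Union(ProductSet({1/65, 5/3, 46}, Interval.Lopen(-3/8, 45/7)), ProductSet({-4/7, 1/65, 5/87, 7/22, 5/3, 46, 66, 4*sqrt(2)}, {-8, -67/9, 68/5}), ProductSet(Interval.open(7/22, 46), {3/8, 7*E}))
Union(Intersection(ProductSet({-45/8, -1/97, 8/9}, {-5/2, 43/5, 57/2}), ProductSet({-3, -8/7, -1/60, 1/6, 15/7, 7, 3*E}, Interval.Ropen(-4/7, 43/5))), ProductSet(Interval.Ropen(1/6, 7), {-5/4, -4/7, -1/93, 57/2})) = ProductSet(Interval.Ropen(1/6, 7), {-5/4, -4/7, -1/93, 57/2})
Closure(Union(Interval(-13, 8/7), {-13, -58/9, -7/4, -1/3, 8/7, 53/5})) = Union({53/5}, Interval(-13, 8/7))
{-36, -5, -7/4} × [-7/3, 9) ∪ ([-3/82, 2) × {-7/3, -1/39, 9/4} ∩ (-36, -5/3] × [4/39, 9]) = {-36, -5, -7/4} × [-7/3, 9)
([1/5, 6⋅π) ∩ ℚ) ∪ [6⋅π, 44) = [6⋅π, 44) ∪ (ℚ ∩ [1/5, 6⋅π))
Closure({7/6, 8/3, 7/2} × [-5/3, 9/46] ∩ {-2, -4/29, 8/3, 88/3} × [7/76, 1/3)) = {8/3} × [7/76, 9/46]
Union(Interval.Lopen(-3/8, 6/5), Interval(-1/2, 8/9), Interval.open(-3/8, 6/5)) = Interval(-1/2, 6/5)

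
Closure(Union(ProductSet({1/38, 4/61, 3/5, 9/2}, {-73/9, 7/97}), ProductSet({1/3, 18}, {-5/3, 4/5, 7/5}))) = Union(ProductSet({1/3, 18}, {-5/3, 4/5, 7/5}), ProductSet({1/38, 4/61, 3/5, 9/2}, {-73/9, 7/97}))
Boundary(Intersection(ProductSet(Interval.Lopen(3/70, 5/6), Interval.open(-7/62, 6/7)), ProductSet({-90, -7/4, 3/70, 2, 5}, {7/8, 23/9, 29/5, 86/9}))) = EmptySet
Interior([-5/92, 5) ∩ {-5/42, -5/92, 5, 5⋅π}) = ∅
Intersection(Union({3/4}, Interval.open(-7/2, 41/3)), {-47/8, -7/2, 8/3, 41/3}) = {8/3}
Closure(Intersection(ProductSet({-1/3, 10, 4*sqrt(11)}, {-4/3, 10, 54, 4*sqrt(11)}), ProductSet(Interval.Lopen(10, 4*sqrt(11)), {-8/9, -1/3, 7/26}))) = EmptySet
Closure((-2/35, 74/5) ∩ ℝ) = [-2/35, 74/5]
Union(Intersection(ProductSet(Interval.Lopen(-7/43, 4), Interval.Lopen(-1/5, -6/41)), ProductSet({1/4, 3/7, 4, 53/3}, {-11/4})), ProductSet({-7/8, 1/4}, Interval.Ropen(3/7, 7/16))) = ProductSet({-7/8, 1/4}, Interval.Ropen(3/7, 7/16))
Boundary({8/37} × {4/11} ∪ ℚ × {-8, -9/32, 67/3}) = ({8/37} × {4/11}) ∪ (ℝ × {-8, -9/32, 67/3})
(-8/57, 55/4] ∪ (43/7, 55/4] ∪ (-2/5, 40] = (-2/5, 40]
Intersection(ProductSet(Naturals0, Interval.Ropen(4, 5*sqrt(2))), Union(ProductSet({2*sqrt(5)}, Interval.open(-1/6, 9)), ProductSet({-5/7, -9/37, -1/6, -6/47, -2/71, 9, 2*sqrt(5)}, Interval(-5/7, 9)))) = ProductSet({9}, Interval.Ropen(4, 5*sqrt(2)))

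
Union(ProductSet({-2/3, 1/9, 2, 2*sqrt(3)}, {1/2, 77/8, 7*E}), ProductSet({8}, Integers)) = Union(ProductSet({8}, Integers), ProductSet({-2/3, 1/9, 2, 2*sqrt(3)}, {1/2, 77/8, 7*E}))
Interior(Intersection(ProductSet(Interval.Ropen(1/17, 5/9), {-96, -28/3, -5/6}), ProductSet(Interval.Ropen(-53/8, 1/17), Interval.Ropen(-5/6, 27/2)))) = EmptySet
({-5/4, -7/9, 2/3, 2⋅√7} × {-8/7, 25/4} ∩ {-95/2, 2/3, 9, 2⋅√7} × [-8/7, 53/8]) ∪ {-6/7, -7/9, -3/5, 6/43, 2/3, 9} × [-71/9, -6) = ({2/3, 2⋅√7} × {-8/7, 25/4}) ∪ ({-6/7, -7/9, -3/5, 6/43, 2/3, 9} × [-71/9, -6))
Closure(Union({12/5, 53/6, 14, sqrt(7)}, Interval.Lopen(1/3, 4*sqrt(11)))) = Union({14}, Interval(1/3, 4*sqrt(11)))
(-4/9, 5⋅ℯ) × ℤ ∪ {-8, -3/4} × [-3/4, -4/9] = ({-8, -3/4} × [-3/4, -4/9]) ∪ ((-4/9, 5⋅ℯ) × ℤ)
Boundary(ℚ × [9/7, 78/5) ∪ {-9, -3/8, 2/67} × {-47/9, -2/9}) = (ℝ × [9/7, 78/5]) ∪ ({-9, -3/8, 2/67} × {-47/9, -2/9})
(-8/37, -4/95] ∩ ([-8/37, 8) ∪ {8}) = (-8/37, -4/95]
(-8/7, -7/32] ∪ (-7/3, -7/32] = (-7/3, -7/32]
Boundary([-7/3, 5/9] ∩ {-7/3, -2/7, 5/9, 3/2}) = {-7/3, -2/7, 5/9}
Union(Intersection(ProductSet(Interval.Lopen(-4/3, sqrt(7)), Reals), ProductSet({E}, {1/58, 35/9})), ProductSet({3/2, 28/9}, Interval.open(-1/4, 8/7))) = ProductSet({3/2, 28/9}, Interval.open(-1/4, 8/7))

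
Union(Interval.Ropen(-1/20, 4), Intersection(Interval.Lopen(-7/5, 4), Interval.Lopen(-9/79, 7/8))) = Interval.open(-9/79, 4)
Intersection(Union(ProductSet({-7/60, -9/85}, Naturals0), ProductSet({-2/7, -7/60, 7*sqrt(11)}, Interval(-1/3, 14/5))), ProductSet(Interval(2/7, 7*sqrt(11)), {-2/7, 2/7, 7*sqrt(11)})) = ProductSet({7*sqrt(11)}, {-2/7, 2/7})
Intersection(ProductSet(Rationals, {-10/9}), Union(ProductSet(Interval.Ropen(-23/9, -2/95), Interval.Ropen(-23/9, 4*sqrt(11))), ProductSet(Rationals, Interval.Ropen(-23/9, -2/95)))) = ProductSet(Union(Intersection(Interval.Ropen(-23/9, -2/95), Rationals), Rationals), {-10/9})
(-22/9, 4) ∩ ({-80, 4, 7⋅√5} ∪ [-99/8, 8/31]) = (-22/9, 8/31]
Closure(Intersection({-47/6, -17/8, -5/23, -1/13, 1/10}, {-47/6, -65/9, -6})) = {-47/6}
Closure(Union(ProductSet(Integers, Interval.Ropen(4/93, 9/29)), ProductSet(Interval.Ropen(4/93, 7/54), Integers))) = Union(ProductSet(Integers, Interval(4/93, 9/29)), ProductSet(Interval(4/93, 7/54), Integers))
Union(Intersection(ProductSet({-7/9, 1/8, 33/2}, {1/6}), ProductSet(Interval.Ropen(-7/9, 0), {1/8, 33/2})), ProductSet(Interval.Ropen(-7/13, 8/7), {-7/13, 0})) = ProductSet(Interval.Ropen(-7/13, 8/7), {-7/13, 0})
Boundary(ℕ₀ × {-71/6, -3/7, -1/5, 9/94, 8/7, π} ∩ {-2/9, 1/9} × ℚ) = ∅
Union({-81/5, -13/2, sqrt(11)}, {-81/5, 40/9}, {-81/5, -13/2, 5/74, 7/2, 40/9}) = {-81/5, -13/2, 5/74, 7/2, 40/9, sqrt(11)}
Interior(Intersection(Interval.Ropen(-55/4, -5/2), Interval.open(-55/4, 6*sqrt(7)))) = Interval.open(-55/4, -5/2)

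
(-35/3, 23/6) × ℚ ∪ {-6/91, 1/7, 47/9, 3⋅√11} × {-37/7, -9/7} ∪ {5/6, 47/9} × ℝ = ({5/6, 47/9} × ℝ) ∪ ((-35/3, 23/6) × ℚ) ∪ ({-6/91, 1/7, 47/9, 3⋅√11} × {-37/7, -9/7})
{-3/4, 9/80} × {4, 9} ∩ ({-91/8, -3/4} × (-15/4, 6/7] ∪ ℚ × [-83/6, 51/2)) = {-3/4, 9/80} × {4, 9}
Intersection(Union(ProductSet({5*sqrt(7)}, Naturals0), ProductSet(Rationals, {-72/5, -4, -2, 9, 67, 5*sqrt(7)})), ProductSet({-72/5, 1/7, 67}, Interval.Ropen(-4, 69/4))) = ProductSet({-72/5, 1/7, 67}, {-4, -2, 9, 5*sqrt(7)})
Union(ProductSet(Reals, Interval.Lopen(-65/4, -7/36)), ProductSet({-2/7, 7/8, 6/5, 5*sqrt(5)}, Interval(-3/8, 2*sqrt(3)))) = Union(ProductSet({-2/7, 7/8, 6/5, 5*sqrt(5)}, Interval(-3/8, 2*sqrt(3))), ProductSet(Reals, Interval.Lopen(-65/4, -7/36)))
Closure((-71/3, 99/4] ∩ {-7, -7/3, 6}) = {-7, -7/3, 6}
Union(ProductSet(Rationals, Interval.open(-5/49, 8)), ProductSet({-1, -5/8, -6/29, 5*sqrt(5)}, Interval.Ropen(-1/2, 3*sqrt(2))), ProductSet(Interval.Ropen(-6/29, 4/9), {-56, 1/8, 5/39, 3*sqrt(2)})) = Union(ProductSet({-1, -5/8, -6/29, 5*sqrt(5)}, Interval.Ropen(-1/2, 3*sqrt(2))), ProductSet(Interval.Ropen(-6/29, 4/9), {-56, 1/8, 5/39, 3*sqrt(2)}), ProductSet(Rationals, Interval.open(-5/49, 8)))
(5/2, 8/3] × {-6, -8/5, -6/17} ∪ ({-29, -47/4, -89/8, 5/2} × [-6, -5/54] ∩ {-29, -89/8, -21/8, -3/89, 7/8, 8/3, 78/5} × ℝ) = ({-29, -89/8} × [-6, -5/54]) ∪ ((5/2, 8/3] × {-6, -8/5, -6/17})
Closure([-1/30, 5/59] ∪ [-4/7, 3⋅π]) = [-4/7, 3⋅π]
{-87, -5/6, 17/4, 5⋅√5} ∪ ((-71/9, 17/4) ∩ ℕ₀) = {-87, -5/6, 17/4, 5⋅√5} ∪ {0, 1, …, 4}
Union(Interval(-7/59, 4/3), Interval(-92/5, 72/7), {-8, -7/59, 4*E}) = Union({4*E}, Interval(-92/5, 72/7))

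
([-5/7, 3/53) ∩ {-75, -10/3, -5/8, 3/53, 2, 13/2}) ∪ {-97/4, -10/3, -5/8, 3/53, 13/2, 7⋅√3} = {-97/4, -10/3, -5/8, 3/53, 13/2, 7⋅√3}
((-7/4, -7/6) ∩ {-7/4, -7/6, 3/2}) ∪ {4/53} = {4/53}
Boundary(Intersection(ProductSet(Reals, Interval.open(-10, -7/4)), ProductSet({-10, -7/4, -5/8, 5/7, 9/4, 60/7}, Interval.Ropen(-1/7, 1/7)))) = EmptySet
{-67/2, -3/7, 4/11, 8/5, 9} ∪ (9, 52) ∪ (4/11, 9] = {-67/2, -3/7} ∪ [4/11, 52)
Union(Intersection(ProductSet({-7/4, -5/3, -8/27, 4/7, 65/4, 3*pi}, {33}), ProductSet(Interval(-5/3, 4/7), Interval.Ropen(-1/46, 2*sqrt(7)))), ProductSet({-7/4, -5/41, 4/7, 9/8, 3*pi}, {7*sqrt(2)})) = ProductSet({-7/4, -5/41, 4/7, 9/8, 3*pi}, {7*sqrt(2)})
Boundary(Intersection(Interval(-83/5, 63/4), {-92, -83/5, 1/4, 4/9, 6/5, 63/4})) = {-83/5, 1/4, 4/9, 6/5, 63/4}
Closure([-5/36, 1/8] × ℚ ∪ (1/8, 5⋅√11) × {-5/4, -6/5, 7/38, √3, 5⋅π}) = ([-5/36, 1/8] × ℝ) ∪ ([1/8, 5⋅√11] × {-5/4, -6/5, 7/38, √3, 5⋅π})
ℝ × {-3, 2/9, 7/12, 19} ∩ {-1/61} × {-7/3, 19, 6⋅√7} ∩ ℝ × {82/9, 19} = {-1/61} × {19}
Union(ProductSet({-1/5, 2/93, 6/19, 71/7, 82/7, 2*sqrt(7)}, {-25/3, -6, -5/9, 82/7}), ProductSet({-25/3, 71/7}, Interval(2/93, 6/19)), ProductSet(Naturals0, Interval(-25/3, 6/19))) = Union(ProductSet({-25/3, 71/7}, Interval(2/93, 6/19)), ProductSet({-1/5, 2/93, 6/19, 71/7, 82/7, 2*sqrt(7)}, {-25/3, -6, -5/9, 82/7}), ProductSet(Naturals0, Interval(-25/3, 6/19)))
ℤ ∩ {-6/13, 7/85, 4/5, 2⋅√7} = ∅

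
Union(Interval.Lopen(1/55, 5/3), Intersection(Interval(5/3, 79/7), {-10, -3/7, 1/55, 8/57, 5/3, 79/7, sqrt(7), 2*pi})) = Union({79/7, sqrt(7), 2*pi}, Interval.Lopen(1/55, 5/3))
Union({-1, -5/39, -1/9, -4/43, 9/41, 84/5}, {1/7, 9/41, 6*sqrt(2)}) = {-1, -5/39, -1/9, -4/43, 1/7, 9/41, 84/5, 6*sqrt(2)}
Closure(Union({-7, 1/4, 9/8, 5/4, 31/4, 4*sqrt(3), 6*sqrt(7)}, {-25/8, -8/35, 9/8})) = {-7, -25/8, -8/35, 1/4, 9/8, 5/4, 31/4, 4*sqrt(3), 6*sqrt(7)}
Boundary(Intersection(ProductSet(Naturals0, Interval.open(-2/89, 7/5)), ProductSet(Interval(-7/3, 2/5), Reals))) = ProductSet(Range(0, 1, 1), Interval(-2/89, 7/5))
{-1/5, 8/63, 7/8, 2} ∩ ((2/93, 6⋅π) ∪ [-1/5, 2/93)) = {-1/5, 8/63, 7/8, 2}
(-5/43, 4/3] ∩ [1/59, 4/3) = [1/59, 4/3)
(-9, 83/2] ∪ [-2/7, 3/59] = (-9, 83/2]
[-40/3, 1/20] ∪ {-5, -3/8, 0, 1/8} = [-40/3, 1/20] ∪ {1/8}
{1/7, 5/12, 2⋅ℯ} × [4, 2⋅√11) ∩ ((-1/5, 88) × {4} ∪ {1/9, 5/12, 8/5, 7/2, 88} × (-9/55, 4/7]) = {1/7, 5/12, 2⋅ℯ} × {4}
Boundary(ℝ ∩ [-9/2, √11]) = {-9/2, √11}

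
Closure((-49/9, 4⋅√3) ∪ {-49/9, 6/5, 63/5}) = [-49/9, 4⋅√3] ∪ {63/5}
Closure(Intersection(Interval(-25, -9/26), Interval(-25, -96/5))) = Interval(-25, -96/5)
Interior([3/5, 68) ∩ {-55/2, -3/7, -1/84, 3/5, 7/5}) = ∅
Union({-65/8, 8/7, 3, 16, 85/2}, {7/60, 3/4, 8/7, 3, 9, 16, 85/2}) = {-65/8, 7/60, 3/4, 8/7, 3, 9, 16, 85/2}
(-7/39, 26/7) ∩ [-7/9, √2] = (-7/39, √2]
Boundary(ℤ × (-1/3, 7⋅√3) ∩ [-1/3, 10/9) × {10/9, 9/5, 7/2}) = {0, 1} × {10/9, 9/5, 7/2}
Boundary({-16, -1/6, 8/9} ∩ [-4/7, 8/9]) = {-1/6, 8/9}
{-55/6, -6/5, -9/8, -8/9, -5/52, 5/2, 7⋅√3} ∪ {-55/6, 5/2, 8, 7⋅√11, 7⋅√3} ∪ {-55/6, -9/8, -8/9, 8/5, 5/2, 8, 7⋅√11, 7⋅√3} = {-55/6, -6/5, -9/8, -8/9, -5/52, 8/5, 5/2, 8, 7⋅√11, 7⋅√3}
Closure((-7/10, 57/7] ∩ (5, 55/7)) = [5, 55/7]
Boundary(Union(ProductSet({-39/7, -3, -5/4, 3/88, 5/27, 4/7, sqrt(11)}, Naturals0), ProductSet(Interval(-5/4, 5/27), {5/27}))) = Union(ProductSet({-39/7, -3, -5/4, 3/88, 5/27, 4/7, sqrt(11)}, Naturals0), ProductSet(Interval(-5/4, 5/27), {5/27}))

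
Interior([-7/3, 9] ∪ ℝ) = (-∞, ∞)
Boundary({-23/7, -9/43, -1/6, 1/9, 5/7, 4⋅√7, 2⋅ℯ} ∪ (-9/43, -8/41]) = {-23/7, -9/43, -8/41, -1/6, 1/9, 5/7, 4⋅√7, 2⋅ℯ}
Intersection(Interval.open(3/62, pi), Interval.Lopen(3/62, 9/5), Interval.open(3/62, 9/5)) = Interval.open(3/62, 9/5)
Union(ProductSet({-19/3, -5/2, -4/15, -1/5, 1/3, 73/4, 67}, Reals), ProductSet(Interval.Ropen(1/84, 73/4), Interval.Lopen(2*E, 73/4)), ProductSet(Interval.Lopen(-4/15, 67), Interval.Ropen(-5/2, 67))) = Union(ProductSet({-19/3, -5/2, -4/15, -1/5, 1/3, 73/4, 67}, Reals), ProductSet(Interval.Lopen(-4/15, 67), Interval.Ropen(-5/2, 67)))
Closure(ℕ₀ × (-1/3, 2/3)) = ℕ₀ × [-1/3, 2/3]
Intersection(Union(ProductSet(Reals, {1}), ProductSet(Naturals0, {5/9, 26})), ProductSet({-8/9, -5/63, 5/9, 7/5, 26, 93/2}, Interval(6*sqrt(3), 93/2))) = ProductSet({26}, {26})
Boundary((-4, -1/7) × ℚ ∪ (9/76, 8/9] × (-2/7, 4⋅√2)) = ([-4, -1/7] × ℝ) ∪ ({9/76, 8/9} × [-2/7, 4⋅√2]) ∪ ([9/76, 8/9] × {-2/7, 4⋅√2})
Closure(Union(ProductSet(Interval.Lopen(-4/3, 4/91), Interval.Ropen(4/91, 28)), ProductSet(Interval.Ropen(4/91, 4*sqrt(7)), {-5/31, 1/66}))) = Union(ProductSet({-4/3, 4/91}, Interval(4/91, 28)), ProductSet(Interval(-4/3, 4/91), {4/91, 28}), ProductSet(Interval.Lopen(-4/3, 4/91), Interval.Ropen(4/91, 28)), ProductSet(Interval(4/91, 4*sqrt(7)), {-5/31, 1/66}))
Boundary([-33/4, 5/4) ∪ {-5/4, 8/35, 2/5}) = {-33/4, 5/4}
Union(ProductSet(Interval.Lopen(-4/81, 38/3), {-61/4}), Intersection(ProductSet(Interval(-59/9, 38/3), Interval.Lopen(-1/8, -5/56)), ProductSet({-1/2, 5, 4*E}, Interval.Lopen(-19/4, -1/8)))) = ProductSet(Interval.Lopen(-4/81, 38/3), {-61/4})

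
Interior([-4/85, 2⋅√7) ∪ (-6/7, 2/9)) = (-6/7, 2⋅√7)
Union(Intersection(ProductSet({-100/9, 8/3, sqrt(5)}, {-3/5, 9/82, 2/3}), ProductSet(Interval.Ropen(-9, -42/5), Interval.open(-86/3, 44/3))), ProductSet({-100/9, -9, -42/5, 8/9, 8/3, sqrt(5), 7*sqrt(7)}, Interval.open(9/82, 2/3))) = ProductSet({-100/9, -9, -42/5, 8/9, 8/3, sqrt(5), 7*sqrt(7)}, Interval.open(9/82, 2/3))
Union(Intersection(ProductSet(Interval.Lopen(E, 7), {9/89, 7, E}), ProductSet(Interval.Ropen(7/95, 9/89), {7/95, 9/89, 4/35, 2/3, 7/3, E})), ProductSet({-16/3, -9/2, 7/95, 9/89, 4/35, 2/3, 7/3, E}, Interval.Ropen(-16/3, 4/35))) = ProductSet({-16/3, -9/2, 7/95, 9/89, 4/35, 2/3, 7/3, E}, Interval.Ropen(-16/3, 4/35))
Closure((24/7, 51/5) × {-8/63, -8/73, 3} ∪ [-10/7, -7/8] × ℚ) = ([-10/7, -7/8] × ℝ) ∪ ([24/7, 51/5] × {-8/63, -8/73, 3})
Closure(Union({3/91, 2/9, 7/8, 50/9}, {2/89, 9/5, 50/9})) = {2/89, 3/91, 2/9, 7/8, 9/5, 50/9}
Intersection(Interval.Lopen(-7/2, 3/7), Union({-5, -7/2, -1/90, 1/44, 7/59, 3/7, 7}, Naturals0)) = Union({-1/90, 1/44, 7/59, 3/7}, Range(0, 1, 1))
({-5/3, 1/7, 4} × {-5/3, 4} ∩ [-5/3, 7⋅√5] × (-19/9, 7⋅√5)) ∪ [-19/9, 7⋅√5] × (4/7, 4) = ({-5/3, 1/7, 4} × {-5/3, 4}) ∪ ([-19/9, 7⋅√5] × (4/7, 4))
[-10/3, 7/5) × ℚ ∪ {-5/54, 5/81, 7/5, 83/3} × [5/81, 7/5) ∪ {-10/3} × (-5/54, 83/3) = ([-10/3, 7/5) × ℚ) ∪ ({-10/3} × (-5/54, 83/3)) ∪ ({-5/54, 5/81, 7/5, 83/3} × [5/81, 7/5))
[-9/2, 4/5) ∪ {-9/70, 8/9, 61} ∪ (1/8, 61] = [-9/2, 61]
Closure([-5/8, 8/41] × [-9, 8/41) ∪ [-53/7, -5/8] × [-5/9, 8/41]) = ([-53/7, -5/8] × [-5/9, 8/41]) ∪ ([-5/8, 8/41] × [-9, 8/41])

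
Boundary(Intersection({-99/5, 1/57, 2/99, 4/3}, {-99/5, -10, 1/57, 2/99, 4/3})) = {-99/5, 1/57, 2/99, 4/3}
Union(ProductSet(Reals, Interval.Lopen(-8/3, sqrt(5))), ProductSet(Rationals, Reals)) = Union(ProductSet(Rationals, Reals), ProductSet(Reals, Interval.Lopen(-8/3, sqrt(5))))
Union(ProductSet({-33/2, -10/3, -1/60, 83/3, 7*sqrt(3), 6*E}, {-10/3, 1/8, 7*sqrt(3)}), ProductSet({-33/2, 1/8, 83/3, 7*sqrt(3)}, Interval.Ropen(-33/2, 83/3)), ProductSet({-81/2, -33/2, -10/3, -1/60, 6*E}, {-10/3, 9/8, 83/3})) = Union(ProductSet({-33/2, 1/8, 83/3, 7*sqrt(3)}, Interval.Ropen(-33/2, 83/3)), ProductSet({-81/2, -33/2, -10/3, -1/60, 6*E}, {-10/3, 9/8, 83/3}), ProductSet({-33/2, -10/3, -1/60, 83/3, 7*sqrt(3), 6*E}, {-10/3, 1/8, 7*sqrt(3)}))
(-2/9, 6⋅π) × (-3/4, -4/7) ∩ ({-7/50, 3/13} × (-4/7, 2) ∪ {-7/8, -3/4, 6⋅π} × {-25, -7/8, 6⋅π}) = ∅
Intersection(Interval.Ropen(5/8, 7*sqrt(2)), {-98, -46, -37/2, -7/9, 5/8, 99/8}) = {5/8}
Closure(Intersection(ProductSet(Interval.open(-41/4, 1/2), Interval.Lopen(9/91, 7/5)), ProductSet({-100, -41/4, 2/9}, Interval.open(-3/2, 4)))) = ProductSet({2/9}, Interval(9/91, 7/5))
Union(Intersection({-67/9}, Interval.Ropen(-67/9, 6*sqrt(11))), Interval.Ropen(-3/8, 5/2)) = Union({-67/9}, Interval.Ropen(-3/8, 5/2))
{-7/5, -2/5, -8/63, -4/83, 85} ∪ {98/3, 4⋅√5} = {-7/5, -2/5, -8/63, -4/83, 98/3, 85, 4⋅√5}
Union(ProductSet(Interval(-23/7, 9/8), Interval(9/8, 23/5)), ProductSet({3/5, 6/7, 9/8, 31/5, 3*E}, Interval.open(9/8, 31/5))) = Union(ProductSet({3/5, 6/7, 9/8, 31/5, 3*E}, Interval.open(9/8, 31/5)), ProductSet(Interval(-23/7, 9/8), Interval(9/8, 23/5)))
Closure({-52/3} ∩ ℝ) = {-52/3}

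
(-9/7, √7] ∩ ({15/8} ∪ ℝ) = (-9/7, √7]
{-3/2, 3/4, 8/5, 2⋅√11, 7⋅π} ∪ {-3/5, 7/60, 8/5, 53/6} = {-3/2, -3/5, 7/60, 3/4, 8/5, 53/6, 2⋅√11, 7⋅π}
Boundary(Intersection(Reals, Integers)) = Integers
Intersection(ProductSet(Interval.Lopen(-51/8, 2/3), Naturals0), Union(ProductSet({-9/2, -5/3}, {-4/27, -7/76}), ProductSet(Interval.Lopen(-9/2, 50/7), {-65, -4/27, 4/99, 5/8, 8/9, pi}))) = EmptySet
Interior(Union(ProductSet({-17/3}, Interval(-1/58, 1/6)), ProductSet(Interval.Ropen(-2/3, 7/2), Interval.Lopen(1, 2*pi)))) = ProductSet(Interval.open(-2/3, 7/2), Interval.open(1, 2*pi))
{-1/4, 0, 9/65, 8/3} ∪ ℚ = ℚ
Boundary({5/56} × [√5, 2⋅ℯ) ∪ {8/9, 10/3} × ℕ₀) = ({8/9, 10/3} × ℕ₀) ∪ ({5/56} × [√5, 2⋅ℯ])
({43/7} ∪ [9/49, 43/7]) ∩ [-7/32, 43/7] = [9/49, 43/7]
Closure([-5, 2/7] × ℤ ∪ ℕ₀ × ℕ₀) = (ℕ₀ × ℕ₀) ∪ ([-5, 2/7] × ℤ)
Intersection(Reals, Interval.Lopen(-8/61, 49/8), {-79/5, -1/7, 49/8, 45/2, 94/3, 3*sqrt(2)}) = {49/8, 3*sqrt(2)}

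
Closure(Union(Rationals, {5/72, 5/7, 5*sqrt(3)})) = Reals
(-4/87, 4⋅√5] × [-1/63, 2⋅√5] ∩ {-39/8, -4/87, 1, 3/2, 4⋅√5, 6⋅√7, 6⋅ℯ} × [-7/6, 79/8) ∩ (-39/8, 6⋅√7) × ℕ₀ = {1, 3/2, 4⋅√5} × {0, 1, …, 4}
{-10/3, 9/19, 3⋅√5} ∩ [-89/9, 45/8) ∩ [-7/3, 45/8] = {9/19}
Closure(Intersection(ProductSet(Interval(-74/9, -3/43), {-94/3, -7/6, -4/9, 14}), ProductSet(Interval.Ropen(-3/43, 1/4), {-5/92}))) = EmptySet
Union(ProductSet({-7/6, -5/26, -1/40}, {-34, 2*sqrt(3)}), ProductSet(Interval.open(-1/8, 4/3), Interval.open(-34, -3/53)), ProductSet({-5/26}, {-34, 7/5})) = Union(ProductSet({-5/26}, {-34, 7/5}), ProductSet({-7/6, -5/26, -1/40}, {-34, 2*sqrt(3)}), ProductSet(Interval.open(-1/8, 4/3), Interval.open(-34, -3/53)))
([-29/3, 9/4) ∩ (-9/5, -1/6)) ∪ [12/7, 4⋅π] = (-9/5, -1/6) ∪ [12/7, 4⋅π]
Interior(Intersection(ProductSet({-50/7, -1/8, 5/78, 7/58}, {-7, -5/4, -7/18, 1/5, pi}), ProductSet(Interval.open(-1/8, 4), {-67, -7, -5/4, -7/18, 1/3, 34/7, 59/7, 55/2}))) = EmptySet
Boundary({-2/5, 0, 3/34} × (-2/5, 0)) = {-2/5, 0, 3/34} × [-2/5, 0]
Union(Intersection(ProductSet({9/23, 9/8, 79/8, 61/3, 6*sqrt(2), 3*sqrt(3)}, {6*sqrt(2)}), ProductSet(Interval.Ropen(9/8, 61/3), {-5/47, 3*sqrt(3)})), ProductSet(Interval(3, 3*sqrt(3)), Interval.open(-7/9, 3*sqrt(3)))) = ProductSet(Interval(3, 3*sqrt(3)), Interval.open(-7/9, 3*sqrt(3)))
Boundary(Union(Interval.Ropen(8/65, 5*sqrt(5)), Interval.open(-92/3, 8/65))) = {-92/3, 5*sqrt(5)}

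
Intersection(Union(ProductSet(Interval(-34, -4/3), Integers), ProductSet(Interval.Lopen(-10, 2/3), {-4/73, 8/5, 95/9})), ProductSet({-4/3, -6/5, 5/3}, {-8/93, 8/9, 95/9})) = ProductSet({-4/3, -6/5}, {95/9})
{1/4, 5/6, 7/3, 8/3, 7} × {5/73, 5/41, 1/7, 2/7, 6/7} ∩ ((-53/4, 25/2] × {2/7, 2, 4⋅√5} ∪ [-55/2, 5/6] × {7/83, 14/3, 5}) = {1/4, 5/6, 7/3, 8/3, 7} × {2/7}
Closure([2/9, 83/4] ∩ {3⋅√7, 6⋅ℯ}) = {3⋅√7, 6⋅ℯ}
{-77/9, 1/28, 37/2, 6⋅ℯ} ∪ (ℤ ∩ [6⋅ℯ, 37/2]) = {-77/9, 1/28, 37/2, 6⋅ℯ} ∪ {17, 18}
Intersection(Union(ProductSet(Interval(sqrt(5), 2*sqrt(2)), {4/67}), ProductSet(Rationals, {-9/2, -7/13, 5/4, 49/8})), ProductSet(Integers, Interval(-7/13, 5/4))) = ProductSet(Integers, {-7/13, 5/4})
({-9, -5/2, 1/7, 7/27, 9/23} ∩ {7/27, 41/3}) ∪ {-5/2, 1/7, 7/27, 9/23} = {-5/2, 1/7, 7/27, 9/23}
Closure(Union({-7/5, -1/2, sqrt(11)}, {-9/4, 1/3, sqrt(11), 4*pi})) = {-9/4, -7/5, -1/2, 1/3, sqrt(11), 4*pi}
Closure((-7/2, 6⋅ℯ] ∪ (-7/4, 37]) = [-7/2, 37]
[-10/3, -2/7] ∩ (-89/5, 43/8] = [-10/3, -2/7]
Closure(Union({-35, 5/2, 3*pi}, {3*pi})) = {-35, 5/2, 3*pi}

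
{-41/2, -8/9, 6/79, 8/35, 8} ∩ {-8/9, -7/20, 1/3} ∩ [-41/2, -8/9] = {-8/9}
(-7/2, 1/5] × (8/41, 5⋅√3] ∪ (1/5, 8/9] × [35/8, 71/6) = ((1/5, 8/9] × [35/8, 71/6)) ∪ ((-7/2, 1/5] × (8/41, 5⋅√3])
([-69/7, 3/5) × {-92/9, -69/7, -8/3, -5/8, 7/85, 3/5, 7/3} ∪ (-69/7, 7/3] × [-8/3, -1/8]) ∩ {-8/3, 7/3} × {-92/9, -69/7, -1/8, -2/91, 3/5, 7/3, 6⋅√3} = ({-8/3, 7/3} × {-1/8}) ∪ ({-8/3} × {-92/9, -69/7, 3/5, 7/3})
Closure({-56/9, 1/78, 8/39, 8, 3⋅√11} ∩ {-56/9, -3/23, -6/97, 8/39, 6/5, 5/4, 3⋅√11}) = {-56/9, 8/39, 3⋅√11}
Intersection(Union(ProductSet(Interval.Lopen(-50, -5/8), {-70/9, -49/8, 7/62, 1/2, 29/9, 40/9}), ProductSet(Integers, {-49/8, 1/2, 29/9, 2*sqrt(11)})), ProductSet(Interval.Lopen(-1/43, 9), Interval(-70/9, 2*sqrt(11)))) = ProductSet(Range(0, 10, 1), {-49/8, 1/2, 29/9, 2*sqrt(11)})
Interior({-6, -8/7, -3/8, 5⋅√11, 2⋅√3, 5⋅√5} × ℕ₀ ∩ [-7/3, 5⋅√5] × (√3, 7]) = ∅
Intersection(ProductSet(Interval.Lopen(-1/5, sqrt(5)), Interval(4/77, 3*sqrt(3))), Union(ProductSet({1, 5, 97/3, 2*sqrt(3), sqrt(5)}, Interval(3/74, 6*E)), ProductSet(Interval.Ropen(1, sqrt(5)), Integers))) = Union(ProductSet({1, sqrt(5)}, Interval(4/77, 3*sqrt(3))), ProductSet(Interval.Ropen(1, sqrt(5)), Range(1, 6, 1)))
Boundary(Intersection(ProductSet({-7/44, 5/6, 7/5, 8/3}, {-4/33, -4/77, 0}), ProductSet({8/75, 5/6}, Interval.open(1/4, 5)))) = EmptySet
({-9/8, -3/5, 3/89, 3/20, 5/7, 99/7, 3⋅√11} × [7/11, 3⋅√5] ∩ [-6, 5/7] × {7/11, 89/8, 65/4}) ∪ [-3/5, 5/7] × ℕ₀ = ([-3/5, 5/7] × ℕ₀) ∪ ({-9/8, -3/5, 3/89, 3/20, 5/7} × {7/11})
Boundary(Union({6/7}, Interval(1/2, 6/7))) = {1/2, 6/7}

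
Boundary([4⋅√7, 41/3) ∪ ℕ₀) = {41/3, 4⋅√7} ∪ (ℕ₀ \ (4⋅√7, 41/3))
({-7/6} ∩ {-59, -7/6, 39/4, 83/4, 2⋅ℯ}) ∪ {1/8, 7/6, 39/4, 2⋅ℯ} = {-7/6, 1/8, 7/6, 39/4, 2⋅ℯ}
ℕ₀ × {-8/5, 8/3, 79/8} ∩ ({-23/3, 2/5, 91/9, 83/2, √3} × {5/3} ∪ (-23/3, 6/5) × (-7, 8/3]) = {0, 1} × {-8/5, 8/3}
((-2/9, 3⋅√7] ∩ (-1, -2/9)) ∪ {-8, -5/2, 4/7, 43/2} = {-8, -5/2, 4/7, 43/2}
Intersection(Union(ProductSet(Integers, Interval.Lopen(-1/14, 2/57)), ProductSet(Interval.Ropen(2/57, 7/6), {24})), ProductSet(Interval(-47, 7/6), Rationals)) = Union(ProductSet(Interval.Ropen(2/57, 7/6), {24}), ProductSet(Range(-47, 2, 1), Intersection(Interval.Lopen(-1/14, 2/57), Rationals)))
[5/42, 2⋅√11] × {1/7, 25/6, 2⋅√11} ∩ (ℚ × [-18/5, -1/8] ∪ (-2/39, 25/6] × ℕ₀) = ∅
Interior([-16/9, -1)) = (-16/9, -1)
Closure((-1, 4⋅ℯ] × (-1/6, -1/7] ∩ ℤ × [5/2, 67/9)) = ∅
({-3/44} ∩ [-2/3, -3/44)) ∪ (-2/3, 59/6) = (-2/3, 59/6)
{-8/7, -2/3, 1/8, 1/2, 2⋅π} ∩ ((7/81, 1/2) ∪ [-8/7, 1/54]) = {-8/7, -2/3, 1/8}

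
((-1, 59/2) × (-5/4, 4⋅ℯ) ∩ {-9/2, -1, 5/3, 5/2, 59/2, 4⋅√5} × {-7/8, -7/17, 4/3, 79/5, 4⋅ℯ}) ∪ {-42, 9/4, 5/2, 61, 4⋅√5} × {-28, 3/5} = ({5/3, 5/2, 4⋅√5} × {-7/8, -7/17, 4/3}) ∪ ({-42, 9/4, 5/2, 61, 4⋅√5} × {-28, 3/5})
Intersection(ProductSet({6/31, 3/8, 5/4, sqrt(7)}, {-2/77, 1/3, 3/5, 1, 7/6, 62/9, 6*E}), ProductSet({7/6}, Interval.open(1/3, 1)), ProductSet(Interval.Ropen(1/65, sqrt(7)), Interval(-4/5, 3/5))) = EmptySet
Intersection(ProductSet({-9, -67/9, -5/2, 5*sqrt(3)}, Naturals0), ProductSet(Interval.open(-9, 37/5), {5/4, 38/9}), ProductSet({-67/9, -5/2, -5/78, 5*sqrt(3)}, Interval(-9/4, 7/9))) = EmptySet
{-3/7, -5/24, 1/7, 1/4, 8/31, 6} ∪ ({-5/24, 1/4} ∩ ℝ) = {-3/7, -5/24, 1/7, 1/4, 8/31, 6}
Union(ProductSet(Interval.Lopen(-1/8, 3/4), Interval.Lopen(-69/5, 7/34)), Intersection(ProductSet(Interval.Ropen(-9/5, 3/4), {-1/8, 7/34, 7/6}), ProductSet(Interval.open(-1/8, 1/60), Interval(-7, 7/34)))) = ProductSet(Interval.Lopen(-1/8, 3/4), Interval.Lopen(-69/5, 7/34))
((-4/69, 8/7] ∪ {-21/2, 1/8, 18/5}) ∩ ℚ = {-21/2, 18/5} ∪ (ℚ ∩ (-4/69, 8/7])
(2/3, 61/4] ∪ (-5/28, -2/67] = (-5/28, -2/67] ∪ (2/3, 61/4]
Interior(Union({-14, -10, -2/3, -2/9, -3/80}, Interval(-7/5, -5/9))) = Interval.open(-7/5, -5/9)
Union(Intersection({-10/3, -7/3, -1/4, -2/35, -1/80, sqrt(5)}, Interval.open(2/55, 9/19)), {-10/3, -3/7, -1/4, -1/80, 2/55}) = {-10/3, -3/7, -1/4, -1/80, 2/55}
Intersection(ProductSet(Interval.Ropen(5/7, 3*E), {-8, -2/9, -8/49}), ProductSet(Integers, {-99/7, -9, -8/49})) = ProductSet(Range(1, 9, 1), {-8/49})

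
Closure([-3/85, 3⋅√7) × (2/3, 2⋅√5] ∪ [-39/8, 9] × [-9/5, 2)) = ({-39/8, 9} × [-9/5, 2]) ∪ ([-39/8, 9] × [-9/5, 2)) ∪ ([-3/85, 3⋅√7] × {2⋅√5}) ∪ ({-3/85, 3⋅√7} × [2, 2⋅√5]) ∪ ([-3/85, 3⋅√7) × (2/3, 2⋅√5]) ∪ (([-39/8, -3/85] ∪ [3⋅√7, 9]) × {-9/5, 2})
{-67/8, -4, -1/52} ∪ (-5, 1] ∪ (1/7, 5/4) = {-67/8} ∪ (-5, 5/4)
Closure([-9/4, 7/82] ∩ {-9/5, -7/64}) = {-9/5, -7/64}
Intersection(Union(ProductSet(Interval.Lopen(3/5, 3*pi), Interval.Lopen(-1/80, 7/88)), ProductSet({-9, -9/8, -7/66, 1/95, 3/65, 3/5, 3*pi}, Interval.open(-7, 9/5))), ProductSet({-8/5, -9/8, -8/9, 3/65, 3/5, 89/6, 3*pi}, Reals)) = ProductSet({-9/8, 3/65, 3/5, 3*pi}, Interval.open(-7, 9/5))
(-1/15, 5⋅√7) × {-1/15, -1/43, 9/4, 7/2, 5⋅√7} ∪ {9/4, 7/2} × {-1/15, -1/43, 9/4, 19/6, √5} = ({9/4, 7/2} × {-1/15, -1/43, 9/4, 19/6, √5}) ∪ ((-1/15, 5⋅√7) × {-1/15, -1/43, 9/4, 7/2, 5⋅√7})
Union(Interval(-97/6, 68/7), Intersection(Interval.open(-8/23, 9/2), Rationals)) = Union(Intersection(Interval.open(-8/23, 9/2), Rationals), Interval(-97/6, 68/7))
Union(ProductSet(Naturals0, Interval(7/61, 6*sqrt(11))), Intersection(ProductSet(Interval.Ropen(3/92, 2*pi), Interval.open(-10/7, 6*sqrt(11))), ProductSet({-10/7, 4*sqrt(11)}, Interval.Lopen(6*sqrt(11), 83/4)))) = ProductSet(Naturals0, Interval(7/61, 6*sqrt(11)))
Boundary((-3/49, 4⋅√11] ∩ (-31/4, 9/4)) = {-3/49, 9/4}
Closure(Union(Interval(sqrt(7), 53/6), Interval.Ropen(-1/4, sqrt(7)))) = Interval(-1/4, 53/6)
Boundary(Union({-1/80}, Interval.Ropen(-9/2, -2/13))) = {-9/2, -2/13, -1/80}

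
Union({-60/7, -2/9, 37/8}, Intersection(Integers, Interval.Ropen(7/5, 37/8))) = Union({-60/7, -2/9, 37/8}, Range(2, 5, 1))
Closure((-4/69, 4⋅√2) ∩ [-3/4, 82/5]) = [-4/69, 4⋅√2]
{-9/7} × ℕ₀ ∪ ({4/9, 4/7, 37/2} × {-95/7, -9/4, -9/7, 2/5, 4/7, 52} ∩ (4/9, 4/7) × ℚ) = {-9/7} × ℕ₀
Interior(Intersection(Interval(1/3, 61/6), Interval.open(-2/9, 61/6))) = Interval.open(1/3, 61/6)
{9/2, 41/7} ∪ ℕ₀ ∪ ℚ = ℚ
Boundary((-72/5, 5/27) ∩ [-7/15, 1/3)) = {-7/15, 5/27}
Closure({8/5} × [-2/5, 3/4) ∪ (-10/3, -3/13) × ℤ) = ([-10/3, -3/13] × ℤ) ∪ ({8/5} × [-2/5, 3/4])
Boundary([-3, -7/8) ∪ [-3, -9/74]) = {-3, -9/74}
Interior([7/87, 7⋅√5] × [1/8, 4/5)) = (7/87, 7⋅√5) × (1/8, 4/5)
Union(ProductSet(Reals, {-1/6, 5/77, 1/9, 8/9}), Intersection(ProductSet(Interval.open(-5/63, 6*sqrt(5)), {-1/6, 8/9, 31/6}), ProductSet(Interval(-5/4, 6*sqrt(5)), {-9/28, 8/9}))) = ProductSet(Reals, {-1/6, 5/77, 1/9, 8/9})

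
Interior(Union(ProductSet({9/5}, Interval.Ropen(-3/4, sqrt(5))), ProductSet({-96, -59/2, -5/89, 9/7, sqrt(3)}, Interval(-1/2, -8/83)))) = EmptySet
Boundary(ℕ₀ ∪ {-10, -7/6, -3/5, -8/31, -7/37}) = {-10, -7/6, -3/5, -8/31, -7/37} ∪ ℕ₀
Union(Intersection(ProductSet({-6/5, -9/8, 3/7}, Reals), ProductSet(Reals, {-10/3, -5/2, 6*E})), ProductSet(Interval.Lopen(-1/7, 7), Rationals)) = Union(ProductSet({-6/5, -9/8, 3/7}, {-10/3, -5/2, 6*E}), ProductSet(Interval.Lopen(-1/7, 7), Rationals))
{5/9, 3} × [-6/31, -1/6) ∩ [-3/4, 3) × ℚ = {5/9} × (ℚ ∩ [-6/31, -1/6))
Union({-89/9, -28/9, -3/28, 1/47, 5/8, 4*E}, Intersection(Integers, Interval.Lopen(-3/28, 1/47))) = Union({-89/9, -28/9, -3/28, 1/47, 5/8, 4*E}, Range(0, 1, 1))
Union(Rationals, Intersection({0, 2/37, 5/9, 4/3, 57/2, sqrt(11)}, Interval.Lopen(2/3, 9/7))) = Rationals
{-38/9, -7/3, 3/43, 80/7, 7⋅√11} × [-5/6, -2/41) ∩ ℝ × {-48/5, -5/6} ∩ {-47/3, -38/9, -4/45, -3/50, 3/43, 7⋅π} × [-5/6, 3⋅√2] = {-38/9, 3/43} × {-5/6}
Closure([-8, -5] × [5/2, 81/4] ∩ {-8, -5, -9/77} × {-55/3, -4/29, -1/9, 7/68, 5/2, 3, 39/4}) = {-8, -5} × {5/2, 3, 39/4}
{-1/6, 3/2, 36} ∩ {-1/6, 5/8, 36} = {-1/6, 36}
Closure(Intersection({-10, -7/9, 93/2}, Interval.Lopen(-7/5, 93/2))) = {-7/9, 93/2}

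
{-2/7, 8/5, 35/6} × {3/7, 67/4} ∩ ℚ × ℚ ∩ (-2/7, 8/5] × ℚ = {8/5} × {3/7, 67/4}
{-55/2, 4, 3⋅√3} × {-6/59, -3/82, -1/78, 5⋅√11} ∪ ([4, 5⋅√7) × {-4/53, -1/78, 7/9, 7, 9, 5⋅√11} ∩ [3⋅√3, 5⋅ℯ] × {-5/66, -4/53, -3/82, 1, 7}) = ([3⋅√3, 5⋅√7) × {-4/53, 7}) ∪ ({-55/2, 4, 3⋅√3} × {-6/59, -3/82, -1/78, 5⋅√11})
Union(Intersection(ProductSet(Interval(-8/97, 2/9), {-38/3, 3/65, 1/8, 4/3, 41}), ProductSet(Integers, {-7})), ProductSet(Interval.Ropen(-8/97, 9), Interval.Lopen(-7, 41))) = ProductSet(Interval.Ropen(-8/97, 9), Interval.Lopen(-7, 41))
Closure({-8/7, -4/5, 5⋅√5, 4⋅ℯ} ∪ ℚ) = ℝ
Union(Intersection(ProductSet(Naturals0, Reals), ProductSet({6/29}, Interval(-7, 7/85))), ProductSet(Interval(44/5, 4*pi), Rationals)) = ProductSet(Interval(44/5, 4*pi), Rationals)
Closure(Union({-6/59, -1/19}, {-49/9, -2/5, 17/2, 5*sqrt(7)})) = {-49/9, -2/5, -6/59, -1/19, 17/2, 5*sqrt(7)}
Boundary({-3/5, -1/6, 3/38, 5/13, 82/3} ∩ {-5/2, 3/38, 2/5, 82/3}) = {3/38, 82/3}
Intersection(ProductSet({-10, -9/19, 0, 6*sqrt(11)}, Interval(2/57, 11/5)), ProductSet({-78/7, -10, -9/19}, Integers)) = ProductSet({-10, -9/19}, Range(1, 3, 1))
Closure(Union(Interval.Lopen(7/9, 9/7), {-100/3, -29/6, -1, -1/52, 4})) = Union({-100/3, -29/6, -1, -1/52, 4}, Interval(7/9, 9/7))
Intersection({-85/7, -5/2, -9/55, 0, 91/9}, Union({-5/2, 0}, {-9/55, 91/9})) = {-5/2, -9/55, 0, 91/9}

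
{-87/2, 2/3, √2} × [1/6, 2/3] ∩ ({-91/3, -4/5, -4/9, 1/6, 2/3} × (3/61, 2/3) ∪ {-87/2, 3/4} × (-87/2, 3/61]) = {2/3} × [1/6, 2/3)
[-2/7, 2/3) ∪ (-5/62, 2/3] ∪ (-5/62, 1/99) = [-2/7, 2/3]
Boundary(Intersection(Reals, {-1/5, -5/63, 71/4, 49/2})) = {-1/5, -5/63, 71/4, 49/2}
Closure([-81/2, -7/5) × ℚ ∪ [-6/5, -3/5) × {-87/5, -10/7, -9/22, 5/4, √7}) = ([-81/2, -7/5] × ℝ) ∪ ([-6/5, -3/5] × {-87/5, -10/7, -9/22, 5/4, √7})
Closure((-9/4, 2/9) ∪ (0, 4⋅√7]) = [-9/4, 4⋅√7]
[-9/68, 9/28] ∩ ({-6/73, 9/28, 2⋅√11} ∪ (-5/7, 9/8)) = [-9/68, 9/28]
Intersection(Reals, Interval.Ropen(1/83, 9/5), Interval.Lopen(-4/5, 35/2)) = Interval.Ropen(1/83, 9/5)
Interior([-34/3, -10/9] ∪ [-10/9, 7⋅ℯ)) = (-34/3, 7⋅ℯ)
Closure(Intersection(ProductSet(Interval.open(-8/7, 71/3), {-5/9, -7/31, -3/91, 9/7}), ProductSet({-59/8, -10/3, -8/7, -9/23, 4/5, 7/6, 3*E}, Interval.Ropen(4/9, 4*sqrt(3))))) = ProductSet({-9/23, 4/5, 7/6, 3*E}, {9/7})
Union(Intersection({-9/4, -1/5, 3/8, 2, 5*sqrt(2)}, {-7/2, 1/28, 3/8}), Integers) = Union({3/8}, Integers)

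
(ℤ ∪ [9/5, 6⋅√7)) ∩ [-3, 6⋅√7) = {-3, -2, …, 15} ∪ [9/5, 6⋅√7)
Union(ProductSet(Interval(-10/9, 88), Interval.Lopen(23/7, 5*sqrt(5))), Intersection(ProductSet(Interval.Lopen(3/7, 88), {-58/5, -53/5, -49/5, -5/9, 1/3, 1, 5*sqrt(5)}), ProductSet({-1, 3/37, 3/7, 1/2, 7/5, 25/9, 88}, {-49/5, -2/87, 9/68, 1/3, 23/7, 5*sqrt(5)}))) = Union(ProductSet({1/2, 7/5, 25/9, 88}, {-49/5, 1/3, 5*sqrt(5)}), ProductSet(Interval(-10/9, 88), Interval.Lopen(23/7, 5*sqrt(5))))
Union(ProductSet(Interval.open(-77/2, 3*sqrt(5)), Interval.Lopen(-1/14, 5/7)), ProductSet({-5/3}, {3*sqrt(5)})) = Union(ProductSet({-5/3}, {3*sqrt(5)}), ProductSet(Interval.open(-77/2, 3*sqrt(5)), Interval.Lopen(-1/14, 5/7)))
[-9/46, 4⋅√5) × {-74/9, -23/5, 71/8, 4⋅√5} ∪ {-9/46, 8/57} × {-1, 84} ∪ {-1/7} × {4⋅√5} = ({-9/46, 8/57} × {-1, 84}) ∪ ([-9/46, 4⋅√5) × {-74/9, -23/5, 71/8, 4⋅√5})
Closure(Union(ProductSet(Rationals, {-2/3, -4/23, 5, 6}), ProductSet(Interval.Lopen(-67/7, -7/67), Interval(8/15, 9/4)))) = Union(ProductSet(Interval(-67/7, -7/67), Interval(8/15, 9/4)), ProductSet(Reals, {-2/3, -4/23, 5, 6}))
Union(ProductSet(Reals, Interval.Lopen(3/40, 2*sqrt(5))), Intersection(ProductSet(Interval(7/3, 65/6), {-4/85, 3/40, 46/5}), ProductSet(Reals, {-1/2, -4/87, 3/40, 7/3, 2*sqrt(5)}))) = Union(ProductSet(Interval(7/3, 65/6), {3/40}), ProductSet(Reals, Interval.Lopen(3/40, 2*sqrt(5))))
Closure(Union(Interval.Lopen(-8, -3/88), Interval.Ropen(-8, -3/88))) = Interval(-8, -3/88)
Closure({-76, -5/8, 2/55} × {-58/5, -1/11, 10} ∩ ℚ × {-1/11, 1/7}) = {-76, -5/8, 2/55} × {-1/11}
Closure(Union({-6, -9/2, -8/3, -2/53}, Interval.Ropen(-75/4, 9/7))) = Interval(-75/4, 9/7)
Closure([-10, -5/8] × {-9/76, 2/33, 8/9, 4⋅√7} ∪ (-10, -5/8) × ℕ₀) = [-10, -5/8] × ({-9/76, 2/33, 8/9, 4⋅√7} ∪ ℕ₀)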